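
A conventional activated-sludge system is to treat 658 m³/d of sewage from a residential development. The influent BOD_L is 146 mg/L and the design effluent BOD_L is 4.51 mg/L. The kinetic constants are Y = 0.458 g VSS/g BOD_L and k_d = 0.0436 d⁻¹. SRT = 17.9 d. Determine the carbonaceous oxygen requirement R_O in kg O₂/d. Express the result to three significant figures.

R_O ≈ 59.1 kg O₂/d

Observed yield with endogenous decay: Y_obs = Y / (1 + k_d·θ_c) = 0.458 / (1 + 0.0436 × 17.9) = 0.458 / 1.780 = 0.2572 g VSS/g BOD_L.
Substrate removed = Q·(S₀ − S) = 658 m³/d × (146 − 4.51) g/m³ = 9.31×10^4 g/d = 93.10 kg/d.
P_X = Y_obs·Q·(S₀ − S) = 0.2572 × 93.10 = 23.95 kg VSS/d.
Carbonaceous O₂ demand = substrate oxidised − cell-mass equivalent = 93.10 − 1.42 × 23.95 = 59.09 kg O₂/d.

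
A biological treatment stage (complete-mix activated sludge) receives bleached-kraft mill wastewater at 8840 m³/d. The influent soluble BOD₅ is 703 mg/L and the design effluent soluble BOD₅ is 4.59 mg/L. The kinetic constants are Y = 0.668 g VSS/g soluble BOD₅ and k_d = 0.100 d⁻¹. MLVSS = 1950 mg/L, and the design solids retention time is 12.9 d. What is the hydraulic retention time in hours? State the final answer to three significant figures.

τ ≈ 32.3 h

Rearranging the biomass balance for a CMAS with decay, V = Y·Q·ΔS·θ_c / [X·(1+k_d θ_c)] = 0.668 × 8840 × (703 − 4.59) × 12.9 / [1950 × (1 + 0.100 × 12.9)] = 5.32×10^7 / 4466 = 11914 m³.
Hydraulic retention time τ = V/Q = 11914 / 8840 = 1.348 d = 32.35 h.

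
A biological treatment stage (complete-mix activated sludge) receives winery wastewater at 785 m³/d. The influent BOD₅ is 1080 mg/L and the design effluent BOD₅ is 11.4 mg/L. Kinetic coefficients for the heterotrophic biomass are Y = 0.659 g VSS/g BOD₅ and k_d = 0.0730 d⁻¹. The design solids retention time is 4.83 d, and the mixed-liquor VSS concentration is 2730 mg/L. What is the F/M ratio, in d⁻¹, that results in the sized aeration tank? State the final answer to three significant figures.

F/M ≈ 0.429 d⁻¹

Steady-state biomass mass balance: V·X·(1 + k_d·θ_c) = Y·Q·(S₀ − S)·θ_c, so V = 0.659 × 785 × (1080 − 11.4) × 4.83 / [2730 × (1 + 0.0730 × 4.83)] = 2.67×10^6 / 3693 = 723.1 m³.
F/M = applied load / biomass = Q·S₀/(V·X) = 785 × 1080 / (723.1 × 2730) = 0.4295 d⁻¹.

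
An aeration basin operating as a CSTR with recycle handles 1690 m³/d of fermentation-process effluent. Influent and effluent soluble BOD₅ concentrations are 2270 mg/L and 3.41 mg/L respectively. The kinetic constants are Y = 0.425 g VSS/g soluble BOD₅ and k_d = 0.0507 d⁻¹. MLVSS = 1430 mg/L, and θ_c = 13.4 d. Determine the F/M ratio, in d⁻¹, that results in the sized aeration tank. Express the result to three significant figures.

F/M ≈ 0.295 d⁻¹

Steady-state biomass mass balance: V·X·(1 + k_d·θ_c) = Y·Q·(S₀ − S)·θ_c, so V = 0.425 × 1690 × (2270 − 3.41) × 13.4 / [1430 × (1 + 0.0507 × 13.4)] = 2.18×10^7 / 2402 = 9084 m³.
F/M = applied load / biomass = Q·S₀/(V·X) = 1690 × 2270 / (9084 × 1430) = 0.2953 d⁻¹.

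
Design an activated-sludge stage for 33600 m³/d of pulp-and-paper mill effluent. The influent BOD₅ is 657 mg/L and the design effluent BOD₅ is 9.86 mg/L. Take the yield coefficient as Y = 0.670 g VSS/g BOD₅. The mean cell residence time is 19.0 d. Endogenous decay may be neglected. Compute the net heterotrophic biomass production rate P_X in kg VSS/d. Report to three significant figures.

P_X ≈ 14600 kg VSS/d

No decay correction is needed, so Y_obs = Y = 0.670.
Q·(S₀ − S) = 33600 × (657 − 9.86) × 10⁻³ = 21744 kg/d removed.
P_X = Y_obs · Q(S₀ − S) = 0.6700 × 21744 = 14568 kg VSS/d.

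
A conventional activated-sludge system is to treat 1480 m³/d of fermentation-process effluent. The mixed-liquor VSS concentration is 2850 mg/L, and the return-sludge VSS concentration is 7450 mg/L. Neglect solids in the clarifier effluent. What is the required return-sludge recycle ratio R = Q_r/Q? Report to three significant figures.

R ≈ 0.620

Mass balance around the secondary clarifier (neglecting effluent solids): R = X / (X_r − X) = 2850 / (7450 − 2850) = 0.6196.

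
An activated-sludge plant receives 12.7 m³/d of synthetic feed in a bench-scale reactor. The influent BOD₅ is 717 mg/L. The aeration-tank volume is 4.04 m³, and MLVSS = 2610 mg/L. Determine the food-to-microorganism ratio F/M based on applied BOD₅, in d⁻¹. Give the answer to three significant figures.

F/M ≈ 0.864 d⁻¹

F/M = Q·S₀ / (V·X) = 12.7 × 717 / (4.040 × 2610) = 0.8636 g BOD₅·(g VSS·d)⁻¹.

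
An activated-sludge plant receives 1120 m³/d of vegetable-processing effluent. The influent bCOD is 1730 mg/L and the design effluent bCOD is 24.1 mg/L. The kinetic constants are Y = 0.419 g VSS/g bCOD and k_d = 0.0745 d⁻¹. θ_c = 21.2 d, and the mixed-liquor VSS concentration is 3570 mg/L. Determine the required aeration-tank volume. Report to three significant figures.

V ≈ 1840 m³

From the SRT design equation V = Y Q (S₀−S) θ_c / [X (1 + k_d θ_c)] = 0.419 × 1120 × (1730 − 24.1) × 21.2 / [3570 × (1 + 0.0745 × 21.2)] = 1.7×10^7 / 9208 = 1843 m³.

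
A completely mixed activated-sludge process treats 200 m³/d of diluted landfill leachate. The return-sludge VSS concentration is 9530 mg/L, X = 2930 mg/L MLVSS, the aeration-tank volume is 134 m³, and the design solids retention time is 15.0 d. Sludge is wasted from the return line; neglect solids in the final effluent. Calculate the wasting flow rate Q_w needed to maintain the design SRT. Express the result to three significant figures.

Q_w ≈ 2.75 m³/d

Q_w = (V·X)/(θ_c X_r) = 134.0 × 2930 / (15.0 × 9530) = 2.747 m³/d.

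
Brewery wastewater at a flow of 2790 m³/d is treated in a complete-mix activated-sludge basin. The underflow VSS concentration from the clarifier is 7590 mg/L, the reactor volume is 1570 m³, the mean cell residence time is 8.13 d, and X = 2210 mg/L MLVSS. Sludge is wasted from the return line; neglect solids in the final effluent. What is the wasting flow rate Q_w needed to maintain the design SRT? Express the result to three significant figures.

Q_w ≈ 56.2 m³/d

θ_c = V·X/(Q_w·X_r) when wasting from the recycle, so Q_w = V·X/(θ_c·X_r) = 1570 × 2210 / (8.13 × 7590) = 56.23 m³/d.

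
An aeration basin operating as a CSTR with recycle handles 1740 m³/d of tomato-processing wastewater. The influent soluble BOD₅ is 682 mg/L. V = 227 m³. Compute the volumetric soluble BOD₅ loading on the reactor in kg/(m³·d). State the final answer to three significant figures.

L_v ≈ 5.23 kg soluble BOD₅/(m³·d)

L_v = Q S₀ / V = 1740 × 682 × 10⁻³ / 227.0 = 5.228 kg/(m³·d).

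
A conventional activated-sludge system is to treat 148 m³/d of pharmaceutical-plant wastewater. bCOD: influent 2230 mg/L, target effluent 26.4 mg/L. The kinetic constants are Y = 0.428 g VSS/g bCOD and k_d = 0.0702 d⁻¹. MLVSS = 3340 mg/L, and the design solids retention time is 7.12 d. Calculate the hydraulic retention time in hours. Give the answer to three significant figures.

τ ≈ 32.2 h

From the SRT design equation V = Y Q (S₀−S) θ_c / [X (1 + k_d θ_c)] = 0.428 × 148 × (2230 − 26.4) × 7.12 / [3340 × (1 + 0.0702 × 7.12)] = 9.94×10^5 / 5009 = 198.4 m³.
Hydraulic retention time τ = V/Q = 198.4 / 148 = 1.341 d = 32.17 h.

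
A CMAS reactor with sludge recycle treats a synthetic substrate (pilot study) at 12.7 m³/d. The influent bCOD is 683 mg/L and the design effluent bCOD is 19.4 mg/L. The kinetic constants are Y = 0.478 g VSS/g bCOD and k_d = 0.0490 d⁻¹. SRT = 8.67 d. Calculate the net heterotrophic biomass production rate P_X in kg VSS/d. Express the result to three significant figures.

The observed yield is Y_obs = Y/(1 + k_d·θ_c) = 0.478 / (1 + 0.0490 × 8.67) = 0.478 / 1.425 = 0.3355 g VSS per g bCOD removed.
Q·(S₀ − S) = 12.7 × (683 − 19.4) × 10⁻³ = 8.428 kg/d removed.
Biomass produced: P_X = Y_obs·Q·ΔS = 0.3355 × 8.428 ≈ 2.827 kg VSS/d.

P_X ≈ 2.83 kg VSS/d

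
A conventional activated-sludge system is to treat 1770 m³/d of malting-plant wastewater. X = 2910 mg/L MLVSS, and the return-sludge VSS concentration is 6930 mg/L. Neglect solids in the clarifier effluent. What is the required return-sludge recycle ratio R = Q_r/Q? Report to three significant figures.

R ≈ 0.724

Mass balance around the secondary clarifier (neglecting effluent solids): R = X / (X_r − X) = 2910 / (6930 − 2910) = 0.7239.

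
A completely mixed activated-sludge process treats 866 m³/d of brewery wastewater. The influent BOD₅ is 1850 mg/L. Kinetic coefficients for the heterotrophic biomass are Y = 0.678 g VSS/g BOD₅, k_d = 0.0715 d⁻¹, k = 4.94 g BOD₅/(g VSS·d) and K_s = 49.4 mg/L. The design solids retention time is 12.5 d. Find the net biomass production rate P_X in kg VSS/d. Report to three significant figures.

P_X ≈ 573 kg VSS/d

From the Monod/SRT balance for a CMAS, S = K_s·(1+k_d θ_c)/[θ_c·(Y k − k_d) − 1] = 49.4 × (1 + 0.0715 × 12.5) / [12.5 × (0.678 × 4.94 − 0.0715) − 1] = 93.55 / 39.97 = 2.340 mg/L.
Observed yield with endogenous decay: Y_obs = Y / (1 + k_d·θ_c) = 0.678 / (1 + 0.0715 × 12.5) = 0.678 / 1.894 = 0.3580 g VSS/g BOD₅.
Q·(S₀ − S) = 866 × (1850 − 2.34) × 10⁻³ = 1600 kg/d removed.
P_X = Y_obs · Q(S₀ − S) = 0.3580 × 1600 = 572.9 kg VSS/d.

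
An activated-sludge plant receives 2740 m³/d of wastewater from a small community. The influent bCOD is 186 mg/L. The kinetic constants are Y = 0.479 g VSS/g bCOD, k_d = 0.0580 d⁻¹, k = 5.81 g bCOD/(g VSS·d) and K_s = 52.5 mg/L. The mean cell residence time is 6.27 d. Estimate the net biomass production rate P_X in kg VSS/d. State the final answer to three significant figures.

P_X ≈ 175 kg VSS/d

Effluent substrate depends only on kinetics and SRT: S = K_s(1 + k_d θ_c) / [θ_c(Yk − k_d) − 1] = 52.5 × (1 + 0.0580 × 6.27) / [6.27 × (0.479 × 5.81 − 0.0580) − 1] = 71.59 / 16.09 = 4.451 mg/L.
Observed yield with endogenous decay: Y_obs = Y / (1 + k_d·θ_c) = 0.479 / (1 + 0.0580 × 6.27) = 0.479 / 1.364 = 0.3513 g VSS/g bCOD.
Q·(S₀ − S) = 2740 × (186 − 4.45) × 10⁻³ = 497.4 kg/d removed.
Net biomass production P_X = Y_obs × Q·(S₀ − S) = 0.3513 × 497.4 = 174.7 kg VSS/d.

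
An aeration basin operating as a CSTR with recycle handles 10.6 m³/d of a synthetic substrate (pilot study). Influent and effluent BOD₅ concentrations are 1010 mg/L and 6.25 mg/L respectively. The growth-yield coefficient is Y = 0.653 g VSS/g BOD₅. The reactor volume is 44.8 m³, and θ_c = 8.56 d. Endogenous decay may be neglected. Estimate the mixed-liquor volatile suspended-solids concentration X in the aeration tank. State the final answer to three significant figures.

X ≈ 1330 mg/L

Without decay, X = Y Q (S₀−S) θ_c / V = 0.653 × 10.6 × (1010 − 6.25) × 8.56 / 44.8 = 1328 mg/L.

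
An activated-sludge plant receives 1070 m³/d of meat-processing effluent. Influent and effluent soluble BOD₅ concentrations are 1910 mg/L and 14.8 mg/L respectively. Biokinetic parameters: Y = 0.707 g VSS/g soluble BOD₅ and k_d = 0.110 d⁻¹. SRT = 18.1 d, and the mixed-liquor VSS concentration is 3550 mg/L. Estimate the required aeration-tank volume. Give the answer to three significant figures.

Rearranging the biomass balance for a CMAS with decay, V = Y·Q·ΔS·θ_c / [X·(1+k_d θ_c)] = 0.707 × 1070 × (1910 − 14.8) × 18.1 / [3550 × (1 + 0.110 × 18.1)] = 2.59×10^7 / 10618 = 2444 m³.

V ≈ 2440 m³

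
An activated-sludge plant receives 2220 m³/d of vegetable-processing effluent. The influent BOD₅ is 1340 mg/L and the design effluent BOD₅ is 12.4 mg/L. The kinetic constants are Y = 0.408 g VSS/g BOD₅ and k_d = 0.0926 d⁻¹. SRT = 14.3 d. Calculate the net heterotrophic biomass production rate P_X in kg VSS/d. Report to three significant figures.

Observed yield with endogenous decay: Y_obs = Y / (1 + k_d·θ_c) = 0.408 / (1 + 0.0926 × 14.3) = 0.408 / 2.324 = 0.1755 g VSS/g BOD₅.
ΔS = 1340 − 12.4 = 1328 mg/L, so the substrate removal rate is 2220 × 1328/1000 = 2947 kg BOD₅/d.
Biomass produced: P_X = Y_obs·Q·ΔS = 0.1755 × 2947 ≈ 517.4 kg VSS/d.

P_X ≈ 517 kg VSS/d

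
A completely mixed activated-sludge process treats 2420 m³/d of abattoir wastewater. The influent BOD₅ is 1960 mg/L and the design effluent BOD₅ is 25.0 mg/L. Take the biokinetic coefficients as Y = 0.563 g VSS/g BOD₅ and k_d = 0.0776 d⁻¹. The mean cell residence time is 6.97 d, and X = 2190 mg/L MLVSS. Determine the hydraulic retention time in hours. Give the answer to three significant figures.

τ ≈ 54.0 h

Rearranging the biomass balance for a CMAS with decay, V = Y·Q·ΔS·θ_c / [X·(1+k_d θ_c)] = 0.563 × 2420 × (1960 − 25.0) × 6.97 / [2190 × (1 + 0.0776 × 6.97)] = 1.84×10^7 / 3375 = 5445 m³.
τ = V/Q = 5445/2420 = 2.250 d, or 54.00 h.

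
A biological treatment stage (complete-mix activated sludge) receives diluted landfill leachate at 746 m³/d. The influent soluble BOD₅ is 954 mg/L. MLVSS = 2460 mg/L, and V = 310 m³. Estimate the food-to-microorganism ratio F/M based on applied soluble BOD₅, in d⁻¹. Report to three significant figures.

F/M ≈ 0.933 d⁻¹

F/M = Q·S₀ / (V·X) = 746 × 954 / (310.0 × 2460) = 0.9332 g soluble BOD₅·(g VSS·d)⁻¹.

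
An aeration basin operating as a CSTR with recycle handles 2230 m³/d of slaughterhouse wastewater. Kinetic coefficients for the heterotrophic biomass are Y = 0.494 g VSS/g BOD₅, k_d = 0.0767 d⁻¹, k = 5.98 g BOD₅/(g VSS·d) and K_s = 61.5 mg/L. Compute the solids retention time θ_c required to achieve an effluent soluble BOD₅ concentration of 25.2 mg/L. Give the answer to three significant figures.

Specific growth rate at S = 25.2 mg/L: μ = YkS/(K_s+S) = 0.494·5.98·25.2/(61.5+25.2) = 0.8586 d⁻¹.
Then 1/θ_c = μ − k_d = 0.8586 − 0.0767 = 0.7819 d⁻¹, giving θ_c = 1.279 d.

θ_c ≈ 1.28 d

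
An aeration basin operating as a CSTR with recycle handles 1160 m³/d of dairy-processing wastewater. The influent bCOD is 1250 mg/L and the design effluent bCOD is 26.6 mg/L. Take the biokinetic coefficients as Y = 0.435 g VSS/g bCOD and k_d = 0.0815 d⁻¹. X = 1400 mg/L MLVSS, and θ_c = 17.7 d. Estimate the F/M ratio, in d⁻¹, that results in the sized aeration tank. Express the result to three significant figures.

F/M ≈ 0.324 d⁻¹

From the SRT design equation V = Y Q (S₀−S) θ_c / [X (1 + k_d θ_c)] = 0.435 × 1160 × (1250 − 26.6) × 17.7 / [1400 × (1 + 0.0815 × 17.7)] = 1.09×10^7 / 3420 = 3195 m³.
Food-to-microorganism ratio F/M = Q S₀ / (V X) = 1160 × 1250 / (3195 × 1400) = 0.3241 d⁻¹.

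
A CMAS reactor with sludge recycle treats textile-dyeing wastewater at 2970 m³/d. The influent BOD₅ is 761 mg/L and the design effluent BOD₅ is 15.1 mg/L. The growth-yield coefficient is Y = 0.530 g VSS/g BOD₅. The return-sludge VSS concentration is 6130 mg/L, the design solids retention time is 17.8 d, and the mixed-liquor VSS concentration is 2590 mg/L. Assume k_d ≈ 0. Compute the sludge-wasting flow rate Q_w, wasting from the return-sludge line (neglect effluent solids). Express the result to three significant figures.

Q_w ≈ 192 m³/d

Biomass mass balance (decay neglected): V·X = Y·Q·(S₀ − S)·θ_c, so V = 0.530 × 2970 × (761 − 15.1) × 17.8 / 2590 = 8069 m³.
θ_c = V·X/(Q_w·X_r) when wasting from the recycle, so Q_w = V·X/(θ_c·X_r) = 8069 × 2590 / (17.8 × 6130) = 191.5 m³/d.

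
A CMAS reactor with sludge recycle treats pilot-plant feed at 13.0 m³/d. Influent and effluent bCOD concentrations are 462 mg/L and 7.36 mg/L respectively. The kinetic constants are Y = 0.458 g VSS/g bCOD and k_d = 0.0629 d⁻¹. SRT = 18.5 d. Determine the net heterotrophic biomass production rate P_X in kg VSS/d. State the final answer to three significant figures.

Correct the yield for decay: Y_obs = Y/(1 + k_d θ_c) = 0.458 / (1 + 0.0629 × 18.5) = 0.458 / 2.164 = 0.2117.
Mass of bCOD removed per day: Q(S₀ − S) = 13.0 × 454.6 g/m³ = 5.910 kg/d.
Biomass produced: P_X = Y_obs·Q·ΔS = 0.2117 × 5.910 ≈ 1.251 kg VSS/d.

P_X ≈ 1.25 kg VSS/d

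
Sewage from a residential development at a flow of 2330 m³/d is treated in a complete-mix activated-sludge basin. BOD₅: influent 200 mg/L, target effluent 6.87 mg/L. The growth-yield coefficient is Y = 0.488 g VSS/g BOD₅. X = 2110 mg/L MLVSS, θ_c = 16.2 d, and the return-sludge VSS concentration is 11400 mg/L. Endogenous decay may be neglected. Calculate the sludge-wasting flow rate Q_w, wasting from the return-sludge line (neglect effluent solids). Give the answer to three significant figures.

Biomass mass balance (decay neglected): V·X = Y·Q·(S₀ − S)·θ_c, so V = 0.488 × 2330 × (200 − 6.87) × 16.2 / 2110 = 1686 m³.
θ_c = V·X/(Q_w·X_r) when wasting from the recycle, so Q_w = V·X/(θ_c·X_r) = 1686 × 2110 / (16.2 × 11400) = 19.26 m³/d.

Q_w ≈ 19.3 m³/d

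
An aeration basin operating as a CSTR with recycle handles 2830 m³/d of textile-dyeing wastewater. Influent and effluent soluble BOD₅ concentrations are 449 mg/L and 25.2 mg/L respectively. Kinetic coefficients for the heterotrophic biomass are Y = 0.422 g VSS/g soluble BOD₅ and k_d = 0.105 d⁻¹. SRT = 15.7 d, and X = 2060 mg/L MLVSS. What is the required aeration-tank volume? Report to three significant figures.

From the SRT design equation V = Y Q (S₀−S) θ_c / [X (1 + k_d θ_c)] = 0.422 × 2830 × (449 − 25.2) × 15.7 / [2060 × (1 + 0.105 × 15.7)] = 7.95×10^6 / 5456 = 1456 m³.

V ≈ 1460 m³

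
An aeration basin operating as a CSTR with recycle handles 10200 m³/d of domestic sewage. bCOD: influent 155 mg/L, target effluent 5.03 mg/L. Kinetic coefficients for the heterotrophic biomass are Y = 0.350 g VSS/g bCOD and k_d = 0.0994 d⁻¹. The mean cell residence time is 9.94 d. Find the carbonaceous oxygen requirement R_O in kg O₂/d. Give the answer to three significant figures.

R_O ≈ 1150 kg O₂/d

The observed yield is Y_obs = Y/(1 + k_d·θ_c) = 0.350 / (1 + 0.0994 × 9.94) = 0.350 / 1.988 = 0.1761 g VSS per g bCOD removed.
ΔS = 155 − 5.03 = 150.0 mg/L, so the substrate removal rate is 10200 × 150.0/1000 = 1530 kg bCOD/d.
P_X = Y_obs·Q·(S₀ − S) = 0.1761 × 1530 = 269.3 kg VSS/d.
R_O = Q·ΔS − 1.42 P_X = 1530 − 382.4 = 1147 kg O₂/d.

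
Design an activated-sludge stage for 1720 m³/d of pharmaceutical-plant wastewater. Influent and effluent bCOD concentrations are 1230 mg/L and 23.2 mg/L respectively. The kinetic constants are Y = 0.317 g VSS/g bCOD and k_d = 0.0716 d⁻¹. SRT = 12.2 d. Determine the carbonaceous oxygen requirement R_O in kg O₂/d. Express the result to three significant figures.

R_O ≈ 1580 kg O₂/d

Correct the yield for decay: Y_obs = Y/(1 + k_d θ_c) = 0.317 / (1 + 0.0716 × 12.2) = 0.317 / 1.874 = 0.1692.
Q·(S₀ − S) = 1720 × (1230 − 23.2) × 10⁻³ = 2076 kg/d removed.
Biomass synthesised: P_X = Y_obs × 2076 = 351.2 kg VSS/d.
Carbonaceous O₂ demand = substrate oxidised − cell-mass equivalent = 2076 − 1.42 × 351.2 = 1577 kg O₂/d.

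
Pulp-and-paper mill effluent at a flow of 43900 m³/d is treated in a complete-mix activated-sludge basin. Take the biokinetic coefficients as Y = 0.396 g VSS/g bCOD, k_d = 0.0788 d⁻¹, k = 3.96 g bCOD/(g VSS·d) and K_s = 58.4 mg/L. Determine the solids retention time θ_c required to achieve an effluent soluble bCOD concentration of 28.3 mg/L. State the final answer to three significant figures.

θ_c ≈ 2.31 d

From 1/θ_c = Y·k·S/(K_s + S) − k_d: Y·k·S/(K_s+S) = 0.396 × 3.96 × 28.3 / (58.4 + 28.3) = 0.5119 d⁻¹.
Then 1/θ_c = μ − k_d = 0.5119 − 0.0788 = 0.4331 d⁻¹, giving θ_c = 2.309 d.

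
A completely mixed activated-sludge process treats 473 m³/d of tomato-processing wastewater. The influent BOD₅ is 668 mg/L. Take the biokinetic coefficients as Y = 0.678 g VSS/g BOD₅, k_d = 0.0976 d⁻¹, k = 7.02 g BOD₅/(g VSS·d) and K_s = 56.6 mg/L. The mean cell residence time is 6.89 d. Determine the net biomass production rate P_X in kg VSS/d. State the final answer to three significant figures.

P_X ≈ 128 kg VSS/d

For a completely mixed reactor with recycle the Lawrence–McCarty relation gives S = K_s·(1 + k_d·θ_c) / [θ_c·(Y·k − k_d) − 1] = 56.6 × (1 + 0.0976 × 6.89) / [6.89 × (0.678 × 7.02 − 0.0976) − 1] = 94.66 / 31.12 = 3.042 mg/L.
The observed yield is Y_obs = Y/(1 + k_d·θ_c) = 0.678 / (1 + 0.0976 × 6.89) = 0.678 / 1.672 = 0.4054 g VSS per g BOD₅ removed.
Q·(S₀ − S) = 473 × (668 − 3.04) × 10⁻³ = 314.5 kg/d removed.
P_X = Y_obs · Q(S₀ − S) = 0.4054 × 314.5 = 127.5 kg VSS/d.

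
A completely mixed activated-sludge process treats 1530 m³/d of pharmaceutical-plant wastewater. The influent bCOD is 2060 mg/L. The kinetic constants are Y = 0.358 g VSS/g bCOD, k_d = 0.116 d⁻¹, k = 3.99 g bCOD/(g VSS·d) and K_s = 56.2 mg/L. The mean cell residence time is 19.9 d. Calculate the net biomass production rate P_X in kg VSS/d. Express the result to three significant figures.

From the Monod/SRT balance for a CMAS, S = K_s·(1+k_d θ_c)/[θ_c·(Y k − k_d) − 1] = 56.2 × (1 + 0.116 × 19.9) / [19.9 × (0.358 × 3.99 − 0.116) − 1] = 185.9 / 25.12 = 7.403 mg/L.
Correct the yield for decay: Y_obs = Y/(1 + k_d θ_c) = 0.358 / (1 + 0.116 × 19.9) = 0.358 / 3.308 = 0.1082.
Mass of bCOD removed per day: Q(S₀ − S) = 1530 × 2053 g/m³ = 3140 kg/d.
Net biomass production P_X = Y_obs × Q·(S₀ − S) = 0.1082 × 3140 = 339.8 kg VSS/d.

P_X ≈ 340 kg VSS/d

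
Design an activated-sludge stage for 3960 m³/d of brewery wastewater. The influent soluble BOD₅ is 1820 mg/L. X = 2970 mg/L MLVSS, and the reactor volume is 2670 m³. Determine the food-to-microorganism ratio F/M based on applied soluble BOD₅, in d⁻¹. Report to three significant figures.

F/M ≈ 0.909 d⁻¹

Food-to-microorganism ratio F/M = Q S₀ / (V X) = 3960 × 1820 / (2670 × 2970) = 0.9089 d⁻¹.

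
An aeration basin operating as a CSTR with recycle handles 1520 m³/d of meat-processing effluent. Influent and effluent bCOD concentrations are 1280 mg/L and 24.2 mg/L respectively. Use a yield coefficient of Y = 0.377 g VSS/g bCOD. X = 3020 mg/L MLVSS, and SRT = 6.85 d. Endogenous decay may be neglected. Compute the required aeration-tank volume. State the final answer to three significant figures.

With k_d = 0 the design equation reduces to V = Y Q (S₀−S) θ_c / X = 0.377 × 1520 × (1280 − 24.2) × 6.85 / 3020 = 1632 m³.

V ≈ 1630 m³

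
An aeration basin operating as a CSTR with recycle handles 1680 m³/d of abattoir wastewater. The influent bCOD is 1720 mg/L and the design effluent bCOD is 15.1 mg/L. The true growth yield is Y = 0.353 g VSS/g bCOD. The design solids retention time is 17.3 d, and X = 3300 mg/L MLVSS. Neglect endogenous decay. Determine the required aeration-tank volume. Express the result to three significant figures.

Biomass mass balance (decay neglected): V·X = Y·Q·(S₀ − S)·θ_c, so V = 0.353 × 1680 × (1720 − 15.1) × 17.3 / 3300 = 5300 m³.

V ≈ 5300 m³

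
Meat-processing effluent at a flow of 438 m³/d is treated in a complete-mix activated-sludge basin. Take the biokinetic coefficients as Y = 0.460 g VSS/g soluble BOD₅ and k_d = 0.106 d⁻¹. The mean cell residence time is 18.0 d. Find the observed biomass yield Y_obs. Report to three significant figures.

Y_obs ≈ 0.158 g VSS/g soluble BOD₅

Y_obs = Y / (1 + k_d θ_c) = 0.460 / (1 + 0.106 × 18.0) = 0.460 / 2.908 = 0.1582.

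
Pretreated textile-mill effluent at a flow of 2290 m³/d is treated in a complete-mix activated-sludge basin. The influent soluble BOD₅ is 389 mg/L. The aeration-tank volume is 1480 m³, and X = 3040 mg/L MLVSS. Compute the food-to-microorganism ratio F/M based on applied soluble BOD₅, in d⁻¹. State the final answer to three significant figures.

F/M = Q·S₀ / (V·X) = 2290 × 389 / (1480 × 3040) = 0.1980 g soluble BOD₅·(g VSS·d)⁻¹.

F/M ≈ 0.198 d⁻¹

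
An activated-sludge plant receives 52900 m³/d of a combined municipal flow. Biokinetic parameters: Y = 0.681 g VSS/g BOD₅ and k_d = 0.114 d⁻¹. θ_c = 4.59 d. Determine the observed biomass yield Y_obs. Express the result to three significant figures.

The observed yield is Y_obs = Y/(1 + k_d·θ_c) = 0.681 / (1 + 0.114 × 4.59) = 0.681 / 1.523 = 0.4471 g VSS per g BOD₅ removed.

Y_obs ≈ 0.447 g VSS/g BOD₅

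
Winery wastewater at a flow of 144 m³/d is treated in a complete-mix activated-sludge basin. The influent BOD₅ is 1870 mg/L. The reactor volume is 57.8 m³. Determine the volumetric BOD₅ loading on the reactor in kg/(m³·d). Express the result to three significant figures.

L_v = Q S₀ / V = 144 × 1870 × 10⁻³ / 57.80 = 4.659 kg/(m³·d).

L_v ≈ 4.66 kg BOD₅/(m³·d)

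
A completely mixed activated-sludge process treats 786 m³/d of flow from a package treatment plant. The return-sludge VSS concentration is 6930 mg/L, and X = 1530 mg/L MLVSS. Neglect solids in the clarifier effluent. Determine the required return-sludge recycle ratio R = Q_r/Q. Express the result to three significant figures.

R = Q_r/Q = X/(X_r − X) = 1530 / (6930 − 1530) = 0.2833.

R ≈ 0.283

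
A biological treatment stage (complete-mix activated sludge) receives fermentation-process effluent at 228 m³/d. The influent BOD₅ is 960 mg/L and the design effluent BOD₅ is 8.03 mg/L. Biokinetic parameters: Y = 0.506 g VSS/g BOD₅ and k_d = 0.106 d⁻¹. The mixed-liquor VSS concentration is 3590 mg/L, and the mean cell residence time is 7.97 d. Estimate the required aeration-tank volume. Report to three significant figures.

V ≈ 132 m³

Steady-state biomass mass balance: V·X·(1 + k_d·θ_c) = Y·Q·(S₀ − S)·θ_c, so V = 0.506 × 228 × (960 − 8.03) × 7.97 / [3590 × (1 + 0.106 × 7.97)] = 8.75×10^5 / 6623 = 132.2 m³.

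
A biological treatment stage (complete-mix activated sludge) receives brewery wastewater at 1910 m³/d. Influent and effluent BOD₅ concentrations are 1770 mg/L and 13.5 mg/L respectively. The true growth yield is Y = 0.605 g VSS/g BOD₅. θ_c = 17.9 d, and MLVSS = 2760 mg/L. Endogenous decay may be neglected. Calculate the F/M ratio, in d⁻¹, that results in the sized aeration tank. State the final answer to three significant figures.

F/M ≈ 0.0931 d⁻¹

With k_d = 0 the design equation reduces to V = Y Q (S₀−S) θ_c / X = 0.605 × 1910 × (1770 − 13.5) × 17.9 / 2760 = 13164 m³.
Food-to-microorganism ratio F/M = Q S₀ / (V X) = 1910 × 1770 / (13164 × 2760) = 0.09305 d⁻¹.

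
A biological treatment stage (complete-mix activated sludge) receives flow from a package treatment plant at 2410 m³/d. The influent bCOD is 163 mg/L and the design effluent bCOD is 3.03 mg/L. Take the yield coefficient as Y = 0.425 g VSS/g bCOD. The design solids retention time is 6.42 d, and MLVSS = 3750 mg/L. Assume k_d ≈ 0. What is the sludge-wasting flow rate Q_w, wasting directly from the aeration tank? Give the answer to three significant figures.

Q_w ≈ 43.7 m³/d

Biomass mass balance (decay neglected): V·X = Y·Q·(S₀ − S)·θ_c, so V = 0.425 × 2410 × (163 − 3.03) × 6.42 / 3750 = 280.5 m³.
For wasting at MLVSS concentration, Q_w = V/θ_c = 280.5/6.42 = 43.69 m³/d.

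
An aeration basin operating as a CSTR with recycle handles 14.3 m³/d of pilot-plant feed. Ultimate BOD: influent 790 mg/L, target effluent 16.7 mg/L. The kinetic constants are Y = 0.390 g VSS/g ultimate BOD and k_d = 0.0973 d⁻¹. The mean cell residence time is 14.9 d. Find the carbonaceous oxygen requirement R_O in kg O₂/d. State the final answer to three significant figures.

The observed yield is Y_obs = Y/(1 + k_d·θ_c) = 0.390 / (1 + 0.0973 × 14.9) = 0.390 / 2.450 = 0.1592 g VSS per g ultimate BOD removed.
ΔS = 790 − 16.7 = 773.3 mg/L, so the substrate removal rate is 14.3 × 773.3/1000 = 11.06 kg ultimate BOD/d.
Biomass synthesised: P_X = Y_obs × 11.06 = 1.760 kg VSS/d.
R_O = Q·(S₀ − S) − 1.42·P_X = 11.06 − 1.42 × 1.760 = 8.558 kg O₂/d.

R_O ≈ 8.56 kg O₂/d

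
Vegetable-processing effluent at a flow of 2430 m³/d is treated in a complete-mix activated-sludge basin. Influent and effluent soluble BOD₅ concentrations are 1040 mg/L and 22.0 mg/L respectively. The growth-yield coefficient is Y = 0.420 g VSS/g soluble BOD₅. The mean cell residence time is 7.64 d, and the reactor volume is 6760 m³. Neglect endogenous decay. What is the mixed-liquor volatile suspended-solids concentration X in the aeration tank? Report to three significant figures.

X ≈ 1170 mg/L

From V·X = Y·Q·(S₀ − S)·θ_c (decay neglected): X = 0.420 × 2430 × (1040 − 22.0) × 7.64 / 6760 = 1174 mg/L.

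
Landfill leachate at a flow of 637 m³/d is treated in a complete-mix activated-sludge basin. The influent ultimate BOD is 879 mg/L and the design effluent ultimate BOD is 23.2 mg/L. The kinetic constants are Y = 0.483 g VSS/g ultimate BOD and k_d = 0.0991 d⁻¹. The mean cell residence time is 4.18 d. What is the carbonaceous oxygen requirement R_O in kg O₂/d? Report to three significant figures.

R_O ≈ 281 kg O₂/d

Correct the yield for decay: Y_obs = Y/(1 + k_d θ_c) = 0.483 / (1 + 0.0991 × 4.18) = 0.483 / 1.414 = 0.3415.
Substrate removed = Q·(S₀ − S) = 637 m³/d × (879 − 23.2) g/m³ = 5.45×10^5 g/d = 545.1 kg/d.
P_X = Y_obs·Q·(S₀ − S) = 0.3415 × 545.1 = 186.2 kg VSS/d.
Carbonaceous O₂ demand = substrate oxidised − cell-mass equivalent = 545.1 − 1.42 × 186.2 = 280.8 kg O₂/d.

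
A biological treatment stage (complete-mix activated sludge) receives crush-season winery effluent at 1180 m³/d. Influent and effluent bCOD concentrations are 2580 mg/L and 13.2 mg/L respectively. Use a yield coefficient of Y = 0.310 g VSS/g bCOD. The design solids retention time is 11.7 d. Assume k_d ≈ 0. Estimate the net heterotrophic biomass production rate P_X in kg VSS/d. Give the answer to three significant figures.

P_X ≈ 939 kg VSS/d

Since k_d ≈ 0, Y_obs = Y = 0.310 g VSS/g bCOD.
Mass of bCOD removed per day: Q(S₀ − S) = 1180 × 2567 g/m³ = 3029 kg/d.
P_X = Y_obs · Q(S₀ − S) = 0.3100 × 3029 = 938.9 kg VSS/d.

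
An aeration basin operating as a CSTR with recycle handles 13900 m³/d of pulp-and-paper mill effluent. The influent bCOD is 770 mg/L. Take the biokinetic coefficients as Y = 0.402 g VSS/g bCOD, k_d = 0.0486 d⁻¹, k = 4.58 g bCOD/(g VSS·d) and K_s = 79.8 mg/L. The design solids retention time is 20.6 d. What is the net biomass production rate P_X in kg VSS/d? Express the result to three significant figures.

Effluent substrate depends only on kinetics and SRT: S = K_s(1 + k_d θ_c) / [θ_c(Yk − k_d) − 1] = 79.8 × (1 + 0.0486 × 20.6) / [20.6 × (0.402 × 4.58 − 0.0486) − 1] = 159.7 / 35.93 = 4.445 mg/L.
Observed yield with endogenous decay: Y_obs = Y / (1 + k_d·θ_c) = 0.402 / (1 + 0.0486 × 20.6) = 0.402 / 2.001 = 0.2009 g VSS/g bCOD.
Substrate removed = Q·(S₀ − S) = 13900 m³/d × (770 − 4.44) g/m³ = 1.06×10^7 g/d = 10641 kg/d.
P_X = Y_obs · Q(S₀ − S) = 0.2009 × 10641 = 2138 kg VSS/d.

P_X ≈ 2140 kg VSS/d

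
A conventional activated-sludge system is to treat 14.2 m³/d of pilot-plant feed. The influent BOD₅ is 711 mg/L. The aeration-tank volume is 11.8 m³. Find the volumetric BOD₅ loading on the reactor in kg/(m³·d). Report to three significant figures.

Applied BOD₅ load per unit volume = Q·S₀/V = (14.2 × 711/1000)/11.80 = 0.8556 kg BOD₅·m⁻³·d⁻¹.

L_v ≈ 0.856 kg BOD₅/(m³·d)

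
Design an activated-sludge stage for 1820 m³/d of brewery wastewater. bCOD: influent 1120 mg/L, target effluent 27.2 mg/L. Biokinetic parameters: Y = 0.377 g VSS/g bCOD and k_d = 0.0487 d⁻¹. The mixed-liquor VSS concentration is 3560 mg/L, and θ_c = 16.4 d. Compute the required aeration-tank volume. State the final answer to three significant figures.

V ≈ 1920 m³

Steady-state biomass mass balance: V·X·(1 + k_d·θ_c) = Y·Q·(S₀ − S)·θ_c, so V = 0.377 × 1820 × (1120 − 27.2) × 16.4 / [3560 × (1 + 0.0487 × 16.4)] = 1.23×10^7 / 6403 = 1920 m³.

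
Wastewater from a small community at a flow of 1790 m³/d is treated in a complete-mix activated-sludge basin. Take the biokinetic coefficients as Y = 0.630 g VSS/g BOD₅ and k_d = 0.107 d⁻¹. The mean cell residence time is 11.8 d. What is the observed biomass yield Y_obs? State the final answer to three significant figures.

The observed yield is Y_obs = Y/(1 + k_d·θ_c) = 0.630 / (1 + 0.107 × 11.8) = 0.630 / 2.263 = 0.2784 g VSS per g BOD₅ removed.

Y_obs ≈ 0.278 g VSS/g BOD₅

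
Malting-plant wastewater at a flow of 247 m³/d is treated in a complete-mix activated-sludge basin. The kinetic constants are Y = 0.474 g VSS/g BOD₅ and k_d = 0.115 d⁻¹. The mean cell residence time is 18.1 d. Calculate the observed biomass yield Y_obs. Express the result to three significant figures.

Y_obs ≈ 0.154 g VSS/g BOD₅

Observed yield with endogenous decay: Y_obs = Y / (1 + k_d·θ_c) = 0.474 / (1 + 0.115 × 18.1) = 0.474 / 3.082 = 0.1538 g VSS/g BOD₅.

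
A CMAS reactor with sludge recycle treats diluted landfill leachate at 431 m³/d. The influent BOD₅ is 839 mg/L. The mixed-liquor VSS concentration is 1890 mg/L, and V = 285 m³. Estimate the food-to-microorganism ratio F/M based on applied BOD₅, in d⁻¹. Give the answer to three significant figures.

F/M ≈ 0.671 d⁻¹

F/M = applied load / biomass = Q·S₀/(V·X) = 431 × 839 / (285.0 × 1890) = 0.6713 d⁻¹.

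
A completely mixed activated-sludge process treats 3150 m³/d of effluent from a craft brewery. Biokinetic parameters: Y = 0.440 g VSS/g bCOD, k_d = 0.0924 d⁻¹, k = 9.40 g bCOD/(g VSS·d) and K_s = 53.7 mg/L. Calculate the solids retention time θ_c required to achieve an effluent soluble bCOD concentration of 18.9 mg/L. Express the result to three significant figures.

At the target effluent, Y k S/(K_s+S) = 0.440×9.40×18.9/72.60 = 1.077 d⁻¹.
θ_c = 1/(μ − k_d) = 1/(1.077 − 0.0924) = 1/0.9843 = 1.016 d.

θ_c ≈ 1.02 d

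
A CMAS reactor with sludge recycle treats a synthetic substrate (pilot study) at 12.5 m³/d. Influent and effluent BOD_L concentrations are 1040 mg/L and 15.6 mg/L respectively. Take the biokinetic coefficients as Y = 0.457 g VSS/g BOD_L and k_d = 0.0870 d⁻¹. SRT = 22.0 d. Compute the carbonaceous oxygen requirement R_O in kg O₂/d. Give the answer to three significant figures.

Correct the yield for decay: Y_obs = Y/(1 + k_d θ_c) = 0.457 / (1 + 0.0870 × 22.0) = 0.457 / 2.914 = 0.1568.
Substrate removed = Q·(S₀ − S) = 12.5 m³/d × (1040 − 15.6) g/m³ = 1.28×10^4 g/d = 12.81 kg/d.
P_X = Y_obs·Q·(S₀ − S) = 0.1568 × 12.81 = 2.008 kg VSS/d.
Carbonaceous O₂ demand = substrate oxidised − cell-mass equivalent = 12.81 − 1.42 × 2.008 = 9.953 kg O₂/d.

R_O ≈ 9.95 kg O₂/d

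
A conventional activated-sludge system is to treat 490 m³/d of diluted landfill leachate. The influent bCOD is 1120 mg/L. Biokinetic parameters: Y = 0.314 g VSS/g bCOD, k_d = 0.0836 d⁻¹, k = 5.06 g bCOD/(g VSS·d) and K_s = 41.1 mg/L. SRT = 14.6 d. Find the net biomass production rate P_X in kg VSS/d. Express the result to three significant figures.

P_X ≈ 77.3 kg VSS/d

Effluent substrate depends only on kinetics and SRT: S = K_s(1 + k_d θ_c) / [θ_c(Yk − k_d) − 1] = 41.1 × (1 + 0.0836 × 14.6) / [14.6 × (0.314 × 5.06 − 0.0836) − 1] = 91.27 / 20.98 = 4.351 mg/L.
Observed yield with endogenous decay: Y_obs = Y / (1 + k_d·θ_c) = 0.314 / (1 + 0.0836 × 14.6) = 0.314 / 2.221 = 0.1414 g VSS/g bCOD.
ΔS = 1120 − 4.35 = 1116 mg/L, so the substrate removal rate is 490 × 1116/1000 = 546.7 kg bCOD/d.
Biomass produced: P_X = Y_obs·Q·ΔS = 0.1414 × 546.7 ≈ 77.30 kg VSS/d.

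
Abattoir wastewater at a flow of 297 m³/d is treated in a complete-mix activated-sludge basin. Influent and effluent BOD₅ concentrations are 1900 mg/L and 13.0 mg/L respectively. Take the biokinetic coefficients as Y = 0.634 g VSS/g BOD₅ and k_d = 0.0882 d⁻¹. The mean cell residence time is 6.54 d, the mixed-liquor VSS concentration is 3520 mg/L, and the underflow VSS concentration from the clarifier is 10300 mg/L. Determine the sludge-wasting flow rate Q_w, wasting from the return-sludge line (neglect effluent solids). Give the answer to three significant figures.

Q_w ≈ 21.9 m³/d

From the SRT design equation V = Y Q (S₀−S) θ_c / [X (1 + k_d θ_c)] = 0.634 × 297 × (1900 − 13.0) × 6.54 / [3520 × (1 + 0.0882 × 6.54)] = 2.32×10^6 / 5550 = 418.7 m³.
Wasting from the return line (neglecting effluent solids): Q_w = V·X / (θ_c·X_r) = 418.7 × 3520 / (6.54 × 10300) = 21.88 m³/d.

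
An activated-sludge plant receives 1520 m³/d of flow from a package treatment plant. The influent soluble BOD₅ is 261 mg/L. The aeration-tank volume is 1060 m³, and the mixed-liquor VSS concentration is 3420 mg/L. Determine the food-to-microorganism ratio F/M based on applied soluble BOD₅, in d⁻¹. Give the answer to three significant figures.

F/M ≈ 0.109 d⁻¹

F/M = applied load / biomass = Q·S₀/(V·X) = 1520 × 261 / (1060 × 3420) = 0.1094 d⁻¹.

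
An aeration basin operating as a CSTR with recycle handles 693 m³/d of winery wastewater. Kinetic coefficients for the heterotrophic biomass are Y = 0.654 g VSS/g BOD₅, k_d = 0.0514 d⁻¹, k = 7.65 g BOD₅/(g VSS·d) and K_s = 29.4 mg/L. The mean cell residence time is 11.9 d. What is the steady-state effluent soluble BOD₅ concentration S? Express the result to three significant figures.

For a completely mixed reactor with recycle the Lawrence–McCarty relation gives S = K_s·(1 + k_d·θ_c) / [θ_c·(Y·k − k_d) − 1] = 29.4 × (1 + 0.0514 × 11.9) / [11.9 × (0.654 × 7.65 − 0.0514) − 1] = 47.38 / 57.93 = 0.8180 mg/L.

S ≈ 0.818 mg/L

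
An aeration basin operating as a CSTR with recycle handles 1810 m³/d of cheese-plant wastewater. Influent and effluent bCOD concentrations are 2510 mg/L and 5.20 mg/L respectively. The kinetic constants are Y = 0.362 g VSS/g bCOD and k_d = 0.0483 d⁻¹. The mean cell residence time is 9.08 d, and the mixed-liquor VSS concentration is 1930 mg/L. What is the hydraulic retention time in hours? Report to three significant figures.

τ ≈ 71.2 h

Steady-state biomass mass balance: V·X·(1 + k_d·θ_c) = Y·Q·(S₀ − S)·θ_c, so V = 0.362 × 1810 × (2510 − 5.20) × 9.08 / [1930 × (1 + 0.0483 × 9.08)] = 1.49×10^7 / 2776 = 5367 m³.
τ = V/Q = 5367/1810 = 2.965 d, or 71.17 h.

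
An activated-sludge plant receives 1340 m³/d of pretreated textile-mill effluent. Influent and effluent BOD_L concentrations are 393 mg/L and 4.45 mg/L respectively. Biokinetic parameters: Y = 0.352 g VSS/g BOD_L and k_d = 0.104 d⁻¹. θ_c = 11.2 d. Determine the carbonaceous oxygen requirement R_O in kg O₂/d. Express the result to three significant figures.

R_O ≈ 400 kg O₂/d

Correct the yield for decay: Y_obs = Y/(1 + k_d θ_c) = 0.352 / (1 + 0.104 × 11.2) = 0.352 / 2.165 = 0.1626.
Mass of BOD_L removed per day: Q(S₀ − S) = 1340 × 388.6 g/m³ = 520.7 kg/d.
Net sludge production P_X = 0.1626 × 520.7 = 84.66 kg VSS/d.
R_O = Q·(S₀ − S) − 1.42·P_X = 520.7 − 1.42 × 84.66 = 400.4 kg O₂/d.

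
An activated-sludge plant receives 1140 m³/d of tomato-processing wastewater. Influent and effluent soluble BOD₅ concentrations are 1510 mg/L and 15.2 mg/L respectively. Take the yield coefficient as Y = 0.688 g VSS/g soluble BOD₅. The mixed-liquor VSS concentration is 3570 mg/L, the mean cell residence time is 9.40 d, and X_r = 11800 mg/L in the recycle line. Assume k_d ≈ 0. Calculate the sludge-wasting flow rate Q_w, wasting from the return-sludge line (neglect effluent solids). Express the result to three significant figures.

Q_w ≈ 99.4 m³/d

V·X = Y·Q·ΔS·θ_c gives V = 0.688 × 1140 × (1510 − 15.2) × 9.40 / 3570 = 3087 m³.
Q_w = (V·X)/(θ_c X_r) = 3087 × 3570 / (9.40 × 11800) = 99.36 m³/d.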